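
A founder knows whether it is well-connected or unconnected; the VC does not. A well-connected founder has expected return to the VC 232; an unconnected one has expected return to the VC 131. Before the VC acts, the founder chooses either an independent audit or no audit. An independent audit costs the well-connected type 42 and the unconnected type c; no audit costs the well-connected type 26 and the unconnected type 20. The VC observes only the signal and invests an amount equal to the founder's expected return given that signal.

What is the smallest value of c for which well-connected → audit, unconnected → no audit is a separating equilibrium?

Under separation: audit → well-connected (pays 232); no audit → unconnected (pays 131).
Well-connected: 232 − 42 = 190 ≥ 131 − 26 = 105. Holds regardless of c. ✓
Unconnected: 131 − 20 ≥ 232 − c, so c ≥ 232 − 111 = 121.

121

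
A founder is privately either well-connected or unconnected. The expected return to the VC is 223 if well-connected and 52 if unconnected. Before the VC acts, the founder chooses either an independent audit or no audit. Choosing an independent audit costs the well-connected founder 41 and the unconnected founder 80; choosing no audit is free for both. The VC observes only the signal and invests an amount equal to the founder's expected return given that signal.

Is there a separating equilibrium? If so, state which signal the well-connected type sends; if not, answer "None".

None

Try well-connected → audit, unconnected → no audit:
  If types separate, audit earns payment 223 and no audit earns 52.
  Well-connected: audit gives 223 − 41 = 182; no audit gives 52 − 0 = 52. No deviation. ✓
  Unconnected: no audit gives 52 − 0 = 52; audit gives 223 − 80 = 143. Would deviate. ✗
Try well-connected → no audit, unconnected → audit:
  If types separate, no audit earns payment 223 and audit earns 52.
  Well-connected: no audit gives 223 − 0 = 223; audit gives 52 − 41 = 11. No deviation. ✓
  Unconnected: audit gives 52 − 80 = -28; no audit gives 223 − 0 = 223. Would deviate. ✗
Neither assignment is incentive-compatible.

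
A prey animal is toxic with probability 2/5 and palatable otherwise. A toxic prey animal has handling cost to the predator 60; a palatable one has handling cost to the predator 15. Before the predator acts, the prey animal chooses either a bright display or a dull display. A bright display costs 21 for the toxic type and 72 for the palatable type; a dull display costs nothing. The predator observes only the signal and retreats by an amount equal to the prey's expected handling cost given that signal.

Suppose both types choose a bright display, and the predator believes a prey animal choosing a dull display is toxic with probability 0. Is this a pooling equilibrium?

No

At the pooled signal (bright display) the predator holds the prior 2/5 and pays 2/5·60 + 3/5·15 = 33. Off-path (dull display) belief 0 gives 0·60 + 1·15 = 15.
Toxic: bright display gives 33 − 21 = 12; dull display gives 15 − 0 = 15. Deviates. ✗
Palatable: bright display gives 33 − 72 = -39; dull display gives 15 − 0 = 15. Deviates. ✗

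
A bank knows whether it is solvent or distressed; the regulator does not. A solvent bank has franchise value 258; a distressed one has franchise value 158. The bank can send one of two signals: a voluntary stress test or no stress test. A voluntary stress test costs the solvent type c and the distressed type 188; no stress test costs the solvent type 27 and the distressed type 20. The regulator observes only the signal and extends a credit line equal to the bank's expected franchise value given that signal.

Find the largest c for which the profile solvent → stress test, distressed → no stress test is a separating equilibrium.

127

Under separation: stress test → solvent (pays 258); no stress test → distressed (pays 158).
Distressed: 158 − 20 = 138 ≥ 258 − 188 = 70. Holds regardless of c. ✓
Solvent: 258 − c ≥ 158 − 27, so c ≤ 258 − 131 = 127.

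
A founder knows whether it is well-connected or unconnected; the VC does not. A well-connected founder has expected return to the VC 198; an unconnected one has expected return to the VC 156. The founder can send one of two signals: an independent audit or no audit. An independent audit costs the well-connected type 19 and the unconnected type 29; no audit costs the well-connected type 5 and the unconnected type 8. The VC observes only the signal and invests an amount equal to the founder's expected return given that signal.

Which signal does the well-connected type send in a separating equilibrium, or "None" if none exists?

Try well-connected → audit, unconnected → no audit:
  If types separate, audit earns payment 198 and no audit earns 156.
  Well-connected: audit gives 198 − 19 = 179; no audit gives 156 − 5 = 151. No deviation. ✓
  Unconnected: no audit gives 156 − 8 = 148; audit gives 198 − 29 = 169. Would deviate. ✗
Try well-connected → no audit, unconnected → audit:
  If types separate, no audit earns payment 198 and audit earns 156.
  Well-connected: no audit gives 198 − 5 = 193; audit gives 156 − 19 = 137. No deviation. ✓
  Unconnected: audit gives 156 − 29 = 127; no audit gives 198 − 8 = 190. Would deviate. ✗
Neither assignment is incentive-compatible.

None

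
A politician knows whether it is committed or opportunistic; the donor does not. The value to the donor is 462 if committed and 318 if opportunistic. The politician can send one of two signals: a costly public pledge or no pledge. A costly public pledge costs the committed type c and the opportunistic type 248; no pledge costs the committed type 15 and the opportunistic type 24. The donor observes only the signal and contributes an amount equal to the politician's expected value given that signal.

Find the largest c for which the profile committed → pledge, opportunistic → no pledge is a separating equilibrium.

159

Under separation: pledge → committed (pays 462); no pledge → opportunistic (pays 318).
Opportunistic: 318 − 24 = 294 ≥ 462 − 248 = 214. Holds regardless of c. ✓
Committed: 462 − c ≥ 318 − 15, so c ≤ 462 − 303 = 159.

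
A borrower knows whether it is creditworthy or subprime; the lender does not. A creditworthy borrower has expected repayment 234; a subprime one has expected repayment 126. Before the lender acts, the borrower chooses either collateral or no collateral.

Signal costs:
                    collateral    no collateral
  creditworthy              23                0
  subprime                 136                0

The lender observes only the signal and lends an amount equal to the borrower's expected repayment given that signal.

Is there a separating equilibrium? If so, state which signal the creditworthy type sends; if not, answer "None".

collateral

Try creditworthy → collateral, subprime → no collateral:
  If types separate, collateral earns payment 234 and no collateral earns 126.
  Creditworthy: collateral gives 234 − 23 = 211; no collateral gives 126 − 0 = 126. No deviation. ✓
  Subprime: no collateral gives 126 − 0 = 126; collateral gives 234 − 136 = 98. No deviation. ✓
Both hold — the creditworthy type sends collateral.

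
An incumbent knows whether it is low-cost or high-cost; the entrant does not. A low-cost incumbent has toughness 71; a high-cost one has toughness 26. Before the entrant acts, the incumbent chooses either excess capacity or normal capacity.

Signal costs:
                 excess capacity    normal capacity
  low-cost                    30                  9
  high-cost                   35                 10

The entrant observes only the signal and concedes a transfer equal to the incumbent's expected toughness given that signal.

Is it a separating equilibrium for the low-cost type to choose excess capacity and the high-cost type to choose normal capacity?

No

If types separate, excess capacity earns payment 71 and normal capacity earns 26.
Low-cost: excess capacity gives 71 − 30 = 41; normal capacity gives 26 − 9 = 17. No deviation. ✓
High-cost: normal capacity gives 26 − 10 = 16; excess capacity gives 71 − 35 = 36. Would deviate. ✗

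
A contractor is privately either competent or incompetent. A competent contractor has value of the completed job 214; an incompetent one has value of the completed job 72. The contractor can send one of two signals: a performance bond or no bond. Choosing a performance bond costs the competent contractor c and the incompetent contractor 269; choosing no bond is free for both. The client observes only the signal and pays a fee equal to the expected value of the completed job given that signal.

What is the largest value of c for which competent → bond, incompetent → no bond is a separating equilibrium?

142

Under separation: bond → competent (pays 214); no bond → incompetent (pays 72).
Incompetent: 72 − 0 = 72 ≥ 214 − 269 = -55. Holds regardless of c. ✓
Competent: 214 − c ≥ 72 − 0, so c ≤ 214 − 72 = 142.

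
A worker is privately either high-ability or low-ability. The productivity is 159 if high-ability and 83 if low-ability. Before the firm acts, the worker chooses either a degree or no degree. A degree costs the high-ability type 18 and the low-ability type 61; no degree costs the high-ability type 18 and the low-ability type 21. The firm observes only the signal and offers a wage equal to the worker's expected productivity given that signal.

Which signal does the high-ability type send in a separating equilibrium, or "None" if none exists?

Try high-ability → degree, low-ability → no degree:
  If types separate, degree earns payment 159 and no degree earns 83.
  High-ability: degree gives 159 − 18 = 141; no degree gives 83 − 18 = 65. No deviation. ✓
  Low-ability: no degree gives 83 − 21 = 62; degree gives 159 − 61 = 98. Would deviate. ✗
Try high-ability → no degree, low-ability → degree:
  If types separate, no degree earns payment 159 and degree earns 83.
  High-ability: no degree gives 159 − 18 = 141; degree gives 83 − 18 = 65. No deviation. ✓
  Low-ability: degree gives 83 − 61 = 22; no degree gives 159 − 21 = 138. Would deviate. ✗
Neither assignment is incentive-compatible.

None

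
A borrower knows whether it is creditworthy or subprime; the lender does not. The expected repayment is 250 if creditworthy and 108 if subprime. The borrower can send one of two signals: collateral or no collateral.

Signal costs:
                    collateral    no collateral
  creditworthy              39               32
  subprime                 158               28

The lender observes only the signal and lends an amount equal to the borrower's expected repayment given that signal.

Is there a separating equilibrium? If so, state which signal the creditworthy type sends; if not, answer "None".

Try creditworthy → collateral, subprime → no collateral:
  If types separate, collateral earns payment 250 and no collateral earns 108.
  Creditworthy: collateral gives 250 − 39 = 211; no collateral gives 108 − 32 = 76. No deviation. ✓
  Subprime: no collateral gives 108 − 28 = 80; collateral gives 250 − 158 = 92. Would deviate. ✗
Try creditworthy → no collateral, subprime → collateral:
  If types separate, no collateral earns payment 250 and collateral earns 108.
  Creditworthy: no collateral gives 250 − 32 = 218; collateral gives 108 − 39 = 69. No deviation. ✓
  Subprime: collateral gives 108 − 158 = -50; no collateral gives 250 − 28 = 222. Would deviate. ✗
Neither assignment is incentive-compatible.

None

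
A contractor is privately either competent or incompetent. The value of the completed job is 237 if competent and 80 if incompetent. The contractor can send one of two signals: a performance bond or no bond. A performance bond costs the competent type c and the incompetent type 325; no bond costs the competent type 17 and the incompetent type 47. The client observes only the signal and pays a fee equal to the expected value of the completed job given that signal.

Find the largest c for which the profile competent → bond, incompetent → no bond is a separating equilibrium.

174

Under separation: bond → competent (pays 237); no bond → incompetent (pays 80).
Incompetent: 80 − 47 = 33 ≥ 237 − 325 = -88. Holds regardless of c. ✓
Competent: 237 − c ≥ 80 − 17, so c ≤ 237 − 63 = 174.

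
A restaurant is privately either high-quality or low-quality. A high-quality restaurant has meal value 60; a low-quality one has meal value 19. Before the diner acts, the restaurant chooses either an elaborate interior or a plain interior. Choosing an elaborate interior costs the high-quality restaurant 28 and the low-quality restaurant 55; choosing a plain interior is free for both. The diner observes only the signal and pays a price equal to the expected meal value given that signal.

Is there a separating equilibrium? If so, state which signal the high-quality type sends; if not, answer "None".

Try high-quality → elaborate interior, low-quality → plain interior:
  If types separate, elaborate interior earns payment 60 and plain interior earns 19.
  High-quality: elaborate interior gives 60 − 28 = 32; plain interior gives 19 − 0 = 19. No deviation. ✓
  Low-quality: plain interior gives 19 − 0 = 19; elaborate interior gives 60 − 55 = 5. No deviation. ✓
Both hold — the high-quality type sends elaborate interior.

elaborate interior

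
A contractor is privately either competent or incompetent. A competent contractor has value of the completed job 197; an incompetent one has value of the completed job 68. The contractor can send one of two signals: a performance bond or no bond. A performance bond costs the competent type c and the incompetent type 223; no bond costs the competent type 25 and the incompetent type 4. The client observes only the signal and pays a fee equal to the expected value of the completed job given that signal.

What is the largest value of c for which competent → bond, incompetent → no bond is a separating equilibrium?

154

Under separation: bond → competent (pays 197); no bond → incompetent (pays 68).
Incompetent: 68 − 4 = 64 ≥ 197 − 223 = -26. Holds regardless of c. ✓
Competent: 197 − c ≥ 68 − 25, so c ≤ 197 − 43 = 154.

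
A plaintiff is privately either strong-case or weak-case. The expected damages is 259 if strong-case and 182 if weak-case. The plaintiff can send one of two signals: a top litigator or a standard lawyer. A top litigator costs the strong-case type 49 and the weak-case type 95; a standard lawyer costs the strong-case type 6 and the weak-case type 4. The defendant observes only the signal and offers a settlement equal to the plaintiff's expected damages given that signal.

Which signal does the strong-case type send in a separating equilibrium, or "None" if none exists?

top litigator

Try strong-case → top litigator, weak-case → standard lawyer:
  If types separate, top litigator earns payment 259 and standard lawyer earns 182.
  Strong-case: top litigator gives 259 − 49 = 210; standard lawyer gives 182 − 6 = 176. No deviation. ✓
  Weak-case: standard lawyer gives 182 − 4 = 178; top litigator gives 259 − 95 = 164. No deviation. ✓
Both hold — the strong-case type sends top litigator.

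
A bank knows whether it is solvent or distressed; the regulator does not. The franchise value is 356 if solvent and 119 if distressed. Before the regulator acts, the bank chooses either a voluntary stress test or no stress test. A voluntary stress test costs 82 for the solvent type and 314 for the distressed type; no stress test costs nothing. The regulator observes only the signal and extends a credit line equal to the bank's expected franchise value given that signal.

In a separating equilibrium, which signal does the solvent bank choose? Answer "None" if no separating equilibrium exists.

stress test

Try solvent → stress test, distressed → no stress test:
  Under separation the regulator infers type exactly: stress test → solvent (pays 356), no stress test → distressed (pays 119).
  Solvent: stress test gives 356 − 82 = 274; no stress test gives 119 − 0 = 119. No deviation. ✓
  Distressed: no stress test gives 119 − 0 = 119; stress test gives 356 − 314 = 42. No deviation. ✓
Both hold — the solvent type sends stress test.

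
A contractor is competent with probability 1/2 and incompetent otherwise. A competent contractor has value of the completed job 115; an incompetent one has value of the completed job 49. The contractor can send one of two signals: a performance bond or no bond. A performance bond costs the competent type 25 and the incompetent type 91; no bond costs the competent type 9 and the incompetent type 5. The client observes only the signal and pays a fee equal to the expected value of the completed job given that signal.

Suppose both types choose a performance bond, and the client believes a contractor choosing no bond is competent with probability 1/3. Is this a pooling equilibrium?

No

On the equilibrium path (bond) the client holds the prior 1/2 and pays 1/2·115 + 1/2·49 = 82. Off-path (no bond) belief 1/3 gives 1/3·115 + 2/3·49 = 71.
Competent: bond gives 82 − 25 = 57; no bond gives 71 − 9 = 62. Deviates. ✗
Incompetent: bond gives 82 − 91 = -9; no bond gives 71 − 5 = 66. Deviates. ✗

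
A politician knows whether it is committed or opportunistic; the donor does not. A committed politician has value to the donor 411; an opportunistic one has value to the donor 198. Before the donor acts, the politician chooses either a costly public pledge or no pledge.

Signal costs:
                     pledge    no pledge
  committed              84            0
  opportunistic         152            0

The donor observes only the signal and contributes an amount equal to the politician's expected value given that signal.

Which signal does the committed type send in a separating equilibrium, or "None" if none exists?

None

Try committed → pledge, opportunistic → no pledge:
  Under separation the donor infers type exactly: pledge → committed (pays 411), no pledge → opportunistic (pays 198).
  Committed: pledge gives 411 − 84 = 327; no pledge gives 198 − 0 = 198. No deviation. ✓
  Opportunistic: no pledge gives 198 − 0 = 198; pledge gives 411 − 152 = 259. Would deviate. ✗
Try committed → no pledge, opportunistic → pledge:
  Under separation the donor infers type exactly: no pledge → committed (pays 411), pledge → opportunistic (pays 198).
  Committed: no pledge gives 411 − 0 = 411; pledge gives 198 − 84 = 114. No deviation. ✓
  Opportunistic: pledge gives 198 − 152 = 46; no pledge gives 411 − 0 = 411. Would deviate. ✗
Neither assignment is incentive-compatible.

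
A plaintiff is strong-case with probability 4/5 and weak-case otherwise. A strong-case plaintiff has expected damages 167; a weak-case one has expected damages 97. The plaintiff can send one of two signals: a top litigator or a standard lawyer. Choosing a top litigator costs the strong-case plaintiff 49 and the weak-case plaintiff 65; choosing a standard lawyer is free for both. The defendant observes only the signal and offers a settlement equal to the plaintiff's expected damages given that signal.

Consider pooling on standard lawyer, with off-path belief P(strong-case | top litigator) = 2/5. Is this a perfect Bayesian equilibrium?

Yes

At the pooled signal (standard lawyer) the defendant holds the prior 4/5 and pays 4/5·167 + 1/5·97 = 153. Off-path (top litigator) belief 2/5 gives 2/5·167 + 3/5·97 = 125.
Strong-case: standard lawyer gives 153 − 0 = 153; top litigator gives 125 − 49 = 76. Stays. ✓
Weak-case: standard lawyer gives 153 − 0 = 153; top litigator gives 125 − 65 = 60. Stays. ✓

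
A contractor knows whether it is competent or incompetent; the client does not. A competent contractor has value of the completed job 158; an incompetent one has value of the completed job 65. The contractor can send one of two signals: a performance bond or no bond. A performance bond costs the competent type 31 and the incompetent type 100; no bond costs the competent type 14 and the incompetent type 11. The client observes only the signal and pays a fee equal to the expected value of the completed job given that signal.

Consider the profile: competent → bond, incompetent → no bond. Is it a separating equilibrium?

No

Under separation the client infers type exactly: bond → competent (pays 158), no bond → incompetent (pays 65).
Competent: bond gives 158 − 31 = 127; no bond gives 65 − 14 = 51. No deviation. ✓
Incompetent: no bond gives 65 − 11 = 54; bond gives 158 − 100 = 58. Would deviate. ✗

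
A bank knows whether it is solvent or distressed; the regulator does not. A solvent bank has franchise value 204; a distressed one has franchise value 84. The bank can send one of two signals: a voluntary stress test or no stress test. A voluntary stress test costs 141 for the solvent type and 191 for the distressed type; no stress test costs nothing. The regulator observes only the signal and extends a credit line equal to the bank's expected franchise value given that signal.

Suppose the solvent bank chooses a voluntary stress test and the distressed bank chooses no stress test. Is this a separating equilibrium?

No

Under separation the regulator infers type exactly: stress test → solvent (pays 204), no stress test → distressed (pays 84).
Solvent: stress test gives 204 − 141 = 63; no stress test gives 84 − 0 = 84. Would deviate. ✗
Distressed: no stress test gives 84 − 0 = 84; stress test gives 204 − 191 = 13. No deviation. ✓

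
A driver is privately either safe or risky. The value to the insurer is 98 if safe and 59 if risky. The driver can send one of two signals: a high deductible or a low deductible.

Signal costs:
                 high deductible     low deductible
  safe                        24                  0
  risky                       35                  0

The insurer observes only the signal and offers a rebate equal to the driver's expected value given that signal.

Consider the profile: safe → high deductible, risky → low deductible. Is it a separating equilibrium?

No

If types separate, high deductible earns payment 98 and low deductible earns 59.
Safe: high deductible gives 98 − 24 = 74; low deductible gives 59 − 0 = 59. No deviation. ✓
Risky: low deductible gives 59 − 0 = 59; high deductible gives 98 − 35 = 63. Would deviate. ✗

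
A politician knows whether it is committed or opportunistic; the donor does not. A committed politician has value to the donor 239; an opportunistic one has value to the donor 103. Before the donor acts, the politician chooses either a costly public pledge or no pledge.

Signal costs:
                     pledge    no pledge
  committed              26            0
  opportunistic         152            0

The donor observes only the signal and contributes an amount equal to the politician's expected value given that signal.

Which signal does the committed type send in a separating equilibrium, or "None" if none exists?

Try committed → pledge, opportunistic → no pledge:
  If types separate, pledge earns payment 239 and no pledge earns 103.
  Committed: pledge gives 239 − 26 = 213; no pledge gives 103 − 0 = 103. No deviation. ✓
  Opportunistic: no pledge gives 103 − 0 = 103; pledge gives 239 − 152 = 87. No deviation. ✓
Both hold — the committed type sends pledge.

pledge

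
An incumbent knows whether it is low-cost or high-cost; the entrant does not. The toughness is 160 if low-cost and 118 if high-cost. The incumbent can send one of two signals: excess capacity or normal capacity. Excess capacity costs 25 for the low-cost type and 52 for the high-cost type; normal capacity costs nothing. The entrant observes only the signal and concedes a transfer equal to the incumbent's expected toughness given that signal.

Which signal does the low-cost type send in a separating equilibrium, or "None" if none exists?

excess capacity

Try low-cost → excess capacity, high-cost → normal capacity:
  Under separation the entrant infers type exactly: excess capacity → low-cost (pays 160), normal capacity → high-cost (pays 118).
  Low-cost: excess capacity gives 160 − 25 = 135; normal capacity gives 118 − 0 = 118. No deviation. ✓
  High-cost: normal capacity gives 118 − 0 = 118; excess capacity gives 160 − 52 = 108. No deviation. ✓
Both hold — the low-cost type sends excess capacity.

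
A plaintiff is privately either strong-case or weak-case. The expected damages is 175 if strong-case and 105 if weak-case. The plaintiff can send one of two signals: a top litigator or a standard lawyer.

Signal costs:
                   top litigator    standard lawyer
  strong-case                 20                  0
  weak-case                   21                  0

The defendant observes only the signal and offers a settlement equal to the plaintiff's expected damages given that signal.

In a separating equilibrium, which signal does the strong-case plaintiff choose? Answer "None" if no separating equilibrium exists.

Try strong-case → top litigator, weak-case → standard lawyer:
  Under separation the defendant infers type exactly: top litigator → strong-case (pays 175), standard lawyer → weak-case (pays 105).
  Strong-case: top litigator gives 175 − 20 = 155; standard lawyer gives 105 − 0 = 105. No deviation. ✓
  Weak-case: standard lawyer gives 105 − 0 = 105; top litigator gives 175 − 21 = 154. Would deviate. ✗
Try strong-case → standard lawyer, weak-case → top litigator:
  Under separation the defendant infers type exactly: standard lawyer → strong-case (pays 175), top litigator → weak-case (pays 105).
  Strong-case: standard lawyer gives 175 − 0 = 175; top litigator gives 105 − 20 = 85. No deviation. ✓
  Weak-case: top litigator gives 105 − 21 = 84; standard lawyer gives 175 − 0 = 175. Would deviate. ✗
Neither assignment is incentive-compatible.

None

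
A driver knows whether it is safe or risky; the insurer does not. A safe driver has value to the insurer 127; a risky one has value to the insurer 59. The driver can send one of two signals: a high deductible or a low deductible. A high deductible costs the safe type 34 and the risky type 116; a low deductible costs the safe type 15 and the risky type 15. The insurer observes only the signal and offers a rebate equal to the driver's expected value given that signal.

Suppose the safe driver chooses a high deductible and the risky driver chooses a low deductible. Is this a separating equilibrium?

Yes

If types separate, high deductible earns payment 127 and low deductible earns 59.
Safe: high deductible gives 127 − 34 = 93; low deductible gives 59 − 15 = 44. No deviation. ✓
Risky: low deductible gives 59 − 15 = 44; high deductible gives 127 − 116 = 11. No deviation. ✓
Neither type gains from mimicking the other.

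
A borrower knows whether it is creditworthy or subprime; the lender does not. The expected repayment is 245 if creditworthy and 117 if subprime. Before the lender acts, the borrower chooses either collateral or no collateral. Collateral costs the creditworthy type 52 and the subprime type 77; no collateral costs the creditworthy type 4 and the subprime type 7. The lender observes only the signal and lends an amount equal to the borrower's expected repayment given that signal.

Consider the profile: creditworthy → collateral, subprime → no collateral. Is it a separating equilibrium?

No

If types separate, collateral earns payment 245 and no collateral earns 117.
Creditworthy: collateral gives 245 − 52 = 193; no collateral gives 117 − 4 = 113. No deviation. ✓
Subprime: no collateral gives 117 − 7 = 110; collateral gives 245 − 77 = 168. Would deviate. ✗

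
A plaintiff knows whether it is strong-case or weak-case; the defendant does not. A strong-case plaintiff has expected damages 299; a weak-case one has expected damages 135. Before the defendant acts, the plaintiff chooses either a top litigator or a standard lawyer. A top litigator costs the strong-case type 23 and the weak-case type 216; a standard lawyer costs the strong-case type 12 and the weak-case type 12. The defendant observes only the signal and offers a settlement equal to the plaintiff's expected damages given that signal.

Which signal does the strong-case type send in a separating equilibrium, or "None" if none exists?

top litigator

Try strong-case → top litigator, weak-case → standard lawyer:
  If types separate, top litigator earns payment 299 and standard lawyer earns 135.
  Strong-case: top litigator gives 299 − 23 = 276; standard lawyer gives 135 − 12 = 123. No deviation. ✓
  Weak-case: standard lawyer gives 135 − 12 = 123; top litigator gives 299 − 216 = 83. No deviation. ✓
Both hold — the strong-case type sends top litigator.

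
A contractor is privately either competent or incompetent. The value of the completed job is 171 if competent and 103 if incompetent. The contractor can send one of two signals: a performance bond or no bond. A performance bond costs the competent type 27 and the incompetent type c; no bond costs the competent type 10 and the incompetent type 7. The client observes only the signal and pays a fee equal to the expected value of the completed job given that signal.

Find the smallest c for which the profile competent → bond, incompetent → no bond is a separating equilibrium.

Under separation: bond → competent (pays 171); no bond → incompetent (pays 103).
Competent: 171 − 27 = 144 ≥ 103 − 10 = 93. Holds regardless of c. ✓
Incompetent: 103 − 7 ≥ 171 − c, so c ≥ 171 − 96 = 75.

75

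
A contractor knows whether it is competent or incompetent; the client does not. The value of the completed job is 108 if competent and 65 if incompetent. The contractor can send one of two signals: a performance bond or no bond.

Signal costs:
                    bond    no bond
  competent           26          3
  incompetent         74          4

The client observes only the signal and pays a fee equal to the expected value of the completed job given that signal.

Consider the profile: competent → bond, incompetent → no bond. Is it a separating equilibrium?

Under separation the client infers type exactly: bond → competent (pays 108), no bond → incompetent (pays 65).
Competent: bond gives 108 − 26 = 82; no bond gives 65 − 3 = 62. No deviation. ✓
Incompetent: no bond gives 65 − 4 = 61; bond gives 108 − 74 = 34. No deviation. ✓
Neither type gains from mimicking the other.

Yes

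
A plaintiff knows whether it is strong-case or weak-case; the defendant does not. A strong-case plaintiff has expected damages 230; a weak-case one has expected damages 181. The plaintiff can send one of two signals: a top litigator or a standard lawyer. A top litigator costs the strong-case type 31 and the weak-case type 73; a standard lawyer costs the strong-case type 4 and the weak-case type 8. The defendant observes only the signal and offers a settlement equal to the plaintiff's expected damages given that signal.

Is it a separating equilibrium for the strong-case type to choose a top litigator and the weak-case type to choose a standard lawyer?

Yes

Under separation the defendant infers type exactly: top litigator → strong-case (pays 230), standard lawyer → weak-case (pays 181).
Strong-case: top litigator gives 230 − 31 = 199; standard lawyer gives 181 − 4 = 177. No deviation. ✓
Weak-case: standard lawyer gives 181 − 8 = 173; top litigator gives 230 − 73 = 157. No deviation. ✓
Neither type gains from mimicking the other.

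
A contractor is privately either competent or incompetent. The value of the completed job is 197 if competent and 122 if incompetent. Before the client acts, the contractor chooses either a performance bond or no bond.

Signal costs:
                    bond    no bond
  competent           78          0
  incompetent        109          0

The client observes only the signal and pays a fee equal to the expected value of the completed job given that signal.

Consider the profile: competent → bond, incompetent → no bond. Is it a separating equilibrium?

No

If types separate, bond earns payment 197 and no bond earns 122.
Competent: bond gives 197 − 78 = 119; no bond gives 122 − 0 = 122. Would deviate. ✗
Incompetent: no bond gives 122 − 0 = 122; bond gives 197 − 109 = 88. No deviation. ✓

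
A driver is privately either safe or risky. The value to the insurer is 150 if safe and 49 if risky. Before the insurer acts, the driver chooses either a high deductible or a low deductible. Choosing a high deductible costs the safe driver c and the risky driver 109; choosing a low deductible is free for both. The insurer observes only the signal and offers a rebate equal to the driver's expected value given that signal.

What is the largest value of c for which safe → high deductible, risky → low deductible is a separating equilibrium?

Under separation: high deductible → safe (pays 150); low deductible → risky (pays 49).
Risky: 49 − 0 = 49 ≥ 150 − 109 = 41. Holds regardless of c. ✓
Safe: 150 − c ≥ 49 − 0, so c ≤ 150 − 49 = 101.

101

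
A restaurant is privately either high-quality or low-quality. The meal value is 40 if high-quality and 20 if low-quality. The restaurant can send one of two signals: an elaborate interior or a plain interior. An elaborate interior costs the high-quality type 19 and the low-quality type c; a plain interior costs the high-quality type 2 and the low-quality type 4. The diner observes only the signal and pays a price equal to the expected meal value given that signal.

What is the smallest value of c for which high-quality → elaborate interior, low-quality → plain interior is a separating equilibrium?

Under separation: elaborate interior → high-quality (pays 40); plain interior → low-quality (pays 20).
High-quality: 40 − 19 = 21 ≥ 20 − 2 = 18. Holds regardless of c. ✓
Low-quality: 20 − 4 ≥ 40 − c, so c ≥ 40 − 16 = 24.

24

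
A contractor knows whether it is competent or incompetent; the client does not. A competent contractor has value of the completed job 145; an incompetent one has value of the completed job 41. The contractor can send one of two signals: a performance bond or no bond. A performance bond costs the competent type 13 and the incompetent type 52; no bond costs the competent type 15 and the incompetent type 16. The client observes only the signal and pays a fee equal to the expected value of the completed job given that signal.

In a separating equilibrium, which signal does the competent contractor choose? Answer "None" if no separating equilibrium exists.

None

Try competent → bond, incompetent → no bond:
  If types separate, bond earns payment 145 and no bond earns 41.
  Competent: bond gives 145 − 13 = 132; no bond gives 41 − 15 = 26. No deviation. ✓
  Incompetent: no bond gives 41 − 16 = 25; bond gives 145 − 52 = 93. Would deviate. ✗
Try competent → no bond, incompetent → bond:
  If types separate, no bond earns payment 145 and bond earns 41.
  Competent: no bond gives 145 − 15 = 130; bond gives 41 − 13 = 28. No deviation. ✓
  Incompetent: bond gives 41 − 52 = -11; no bond gives 145 − 16 = 129. Would deviate. ✗
Neither assignment is incentive-compatible.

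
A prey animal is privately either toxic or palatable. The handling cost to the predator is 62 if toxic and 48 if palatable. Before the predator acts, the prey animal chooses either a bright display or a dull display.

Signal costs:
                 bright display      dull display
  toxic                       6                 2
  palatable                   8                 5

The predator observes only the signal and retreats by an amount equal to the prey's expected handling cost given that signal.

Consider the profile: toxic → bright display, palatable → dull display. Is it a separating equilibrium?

If types separate, bright display earns payment 62 and dull display earns 48.
Toxic: bright display gives 62 − 6 = 56; dull display gives 48 − 2 = 46. No deviation. ✓
Palatable: dull display gives 48 − 5 = 43; bright display gives 62 − 8 = 54. Would deviate. ✗

No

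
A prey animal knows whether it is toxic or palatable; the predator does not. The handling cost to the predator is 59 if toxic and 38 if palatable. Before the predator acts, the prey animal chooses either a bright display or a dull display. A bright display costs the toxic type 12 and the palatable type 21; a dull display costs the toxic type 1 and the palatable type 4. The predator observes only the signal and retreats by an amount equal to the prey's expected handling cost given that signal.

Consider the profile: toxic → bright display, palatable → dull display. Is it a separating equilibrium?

No

Under separation the predator infers type exactly: bright display → toxic (pays 59), dull display → palatable (pays 38).
Toxic: bright display gives 59 − 12 = 47; dull display gives 38 − 1 = 37. No deviation. ✓
Palatable: dull display gives 38 − 4 = 34; bright display gives 59 − 21 = 38. Would deviate. ✗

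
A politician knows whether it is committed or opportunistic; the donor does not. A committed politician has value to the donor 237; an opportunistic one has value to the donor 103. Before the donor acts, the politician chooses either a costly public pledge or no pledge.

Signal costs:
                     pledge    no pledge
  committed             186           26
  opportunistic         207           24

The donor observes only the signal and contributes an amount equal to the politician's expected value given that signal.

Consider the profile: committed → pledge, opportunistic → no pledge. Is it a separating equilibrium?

Under separation the donor infers type exactly: pledge → committed (pays 237), no pledge → opportunistic (pays 103).
Committed: pledge gives 237 − 186 = 51; no pledge gives 103 − 26 = 77. Would deviate. ✗
Opportunistic: no pledge gives 103 − 24 = 79; pledge gives 237 − 207 = 30. No deviation. ✓

No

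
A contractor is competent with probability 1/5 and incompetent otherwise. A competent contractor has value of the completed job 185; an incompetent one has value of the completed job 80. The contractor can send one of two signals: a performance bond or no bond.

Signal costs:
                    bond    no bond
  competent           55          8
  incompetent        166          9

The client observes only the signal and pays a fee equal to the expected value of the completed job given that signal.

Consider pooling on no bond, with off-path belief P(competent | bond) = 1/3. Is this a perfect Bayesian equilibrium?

At the pooled signal (no bond) the client holds the prior 1/5 and pays 1/5·185 + 4/5·80 = 101. Off-path (bond) belief 1/3 gives 1/3·185 + 2/3·80 = 115.
Competent: no bond gives 101 − 8 = 93; bond gives 115 − 55 = 60. Stays. ✓
Incompetent: no bond gives 101 − 9 = 92; bond gives 115 − 166 = -51. Stays. ✓

Yes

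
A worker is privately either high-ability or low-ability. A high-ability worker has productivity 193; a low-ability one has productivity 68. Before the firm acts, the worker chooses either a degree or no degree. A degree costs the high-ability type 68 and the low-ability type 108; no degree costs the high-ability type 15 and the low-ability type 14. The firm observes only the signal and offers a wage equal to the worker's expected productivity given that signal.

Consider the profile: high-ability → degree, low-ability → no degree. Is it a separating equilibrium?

If types separate, degree earns payment 193 and no degree earns 68.
High-ability: degree gives 193 − 68 = 125; no degree gives 68 − 15 = 53. No deviation. ✓
Low-ability: no degree gives 68 − 14 = 54; degree gives 193 − 108 = 85. Would deviate. ✗

No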